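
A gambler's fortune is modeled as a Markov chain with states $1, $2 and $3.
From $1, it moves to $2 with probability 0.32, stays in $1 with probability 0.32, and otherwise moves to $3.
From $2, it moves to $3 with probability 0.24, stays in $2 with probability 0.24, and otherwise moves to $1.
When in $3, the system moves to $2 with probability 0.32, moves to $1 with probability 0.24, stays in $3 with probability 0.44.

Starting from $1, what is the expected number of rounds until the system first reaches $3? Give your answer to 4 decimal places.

3.0822

Let t(s) be the expected number of rounds to first reach $3 from state s, with t($3) = 0. Conditioning on the first round:
t($1) = 1 + 0.32·t($1) + 0.32·t($2)
t($2) = 1 + 0.52·t($1) + 0.24·t($2)
Solving: t($1) = 3.0822, t($2) = 3.4247.
Expected rounds from $1 to $3: 3.0822.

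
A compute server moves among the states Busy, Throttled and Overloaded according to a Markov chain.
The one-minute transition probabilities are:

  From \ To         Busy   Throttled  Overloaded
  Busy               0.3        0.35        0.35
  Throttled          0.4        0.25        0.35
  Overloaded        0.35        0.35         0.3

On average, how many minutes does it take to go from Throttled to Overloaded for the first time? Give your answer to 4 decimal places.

Let t(s) be the expected number of minutes to first reach Overloaded from state s, with t(Overloaded) = 0. Conditioning on the first minute:
t(Busy) = 1 + 0.3·t(Busy) + 0.35·t(Throttled)
t(Throttled) = 1 + 0.4·t(Busy) + 0.25·t(Throttled)
Solving: t(Busy) = 2.8571, t(Throttled) = 2.8571.
Expected minutes from Throttled to Overloaded: 2.8571.

2.8571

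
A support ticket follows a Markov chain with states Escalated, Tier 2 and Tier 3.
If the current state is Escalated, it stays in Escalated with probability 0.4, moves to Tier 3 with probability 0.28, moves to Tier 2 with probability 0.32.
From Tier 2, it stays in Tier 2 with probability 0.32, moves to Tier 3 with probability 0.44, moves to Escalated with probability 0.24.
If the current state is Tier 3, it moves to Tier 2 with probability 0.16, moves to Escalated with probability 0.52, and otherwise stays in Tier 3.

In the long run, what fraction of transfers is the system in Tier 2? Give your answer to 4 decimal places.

Let the stationary distribution be π with π = πP and π_1 + π_2 + π_3 = 1.
π_1 = 0.4·π_1 + 0.24·π_2 + 0.52·π_3
π_2 = 0.32·π_1 + 0.32·π_2 + 0.16·π_3
Solving with the normalization constraint gives π = (0.3977, 0.2662, 0.3360).
So the stationary probability of Tier 2 is 0.2662.

0.2662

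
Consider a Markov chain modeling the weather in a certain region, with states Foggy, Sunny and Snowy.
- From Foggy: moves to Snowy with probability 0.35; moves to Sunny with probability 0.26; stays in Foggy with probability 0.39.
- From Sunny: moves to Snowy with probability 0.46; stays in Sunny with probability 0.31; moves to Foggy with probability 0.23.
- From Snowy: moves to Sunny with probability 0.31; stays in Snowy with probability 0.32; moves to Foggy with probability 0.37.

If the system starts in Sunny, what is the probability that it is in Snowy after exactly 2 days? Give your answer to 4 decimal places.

Sum over the intermediate state after 1 day:
P = P(Sunny→Foggy)·P(Foggy→Snowy) + P(Sunny→Sunny)·P(Sunny→Snowy) + P(Sunny→Snowy)·P(Snowy→Snowy)
  = 0.23×0.35 + 0.31×0.46 + 0.46×0.32
  = 0.0805 + 0.1426 + 0.1472 = 0.3703

0.3703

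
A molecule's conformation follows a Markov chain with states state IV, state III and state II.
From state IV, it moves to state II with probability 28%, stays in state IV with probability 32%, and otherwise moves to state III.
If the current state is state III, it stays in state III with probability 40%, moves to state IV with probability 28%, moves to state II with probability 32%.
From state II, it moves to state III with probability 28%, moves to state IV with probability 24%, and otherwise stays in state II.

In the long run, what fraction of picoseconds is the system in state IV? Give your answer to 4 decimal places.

0.2763

Let the stationary distribution be π with π = πP and π_1 + π_2 + π_3 = 1.
π_1 = 0.32·π_1 + 0.28·π_2 + 0.24·π_3
π_2 = 0.4·π_1 + 0.4·π_2 + 0.28·π_3
Solving with the normalization constraint gives π = (0.2763, 0.3559, 0.3678).
So the stationary probability of state IV is 0.2763.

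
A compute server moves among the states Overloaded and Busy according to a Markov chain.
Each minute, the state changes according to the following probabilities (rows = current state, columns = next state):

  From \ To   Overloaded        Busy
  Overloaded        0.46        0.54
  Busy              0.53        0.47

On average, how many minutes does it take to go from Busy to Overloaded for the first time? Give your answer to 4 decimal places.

1.8868

Let t(s) be the expected number of minutes to first reach Overloaded from state s, with t(Overloaded) = 0. Conditioning on the first minute:
t(Busy) = 1 + 0.47·t(Busy)
Solving: t(Busy) = 1.8868.
Expected minutes from Busy to Overloaded: 1.8868.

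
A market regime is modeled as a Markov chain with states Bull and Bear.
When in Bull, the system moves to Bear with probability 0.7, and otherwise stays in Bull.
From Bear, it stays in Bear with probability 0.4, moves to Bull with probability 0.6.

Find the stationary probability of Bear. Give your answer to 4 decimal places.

Let the stationary distribution be π with π = πP and π_1 + π_2 = 1.
π_1 = 0.3·π_1 + 0.6·π_2
Solving with the normalization constraint gives π = (0.4615, 0.5385).
So the stationary probability of Bear is 0.5385.

0.5385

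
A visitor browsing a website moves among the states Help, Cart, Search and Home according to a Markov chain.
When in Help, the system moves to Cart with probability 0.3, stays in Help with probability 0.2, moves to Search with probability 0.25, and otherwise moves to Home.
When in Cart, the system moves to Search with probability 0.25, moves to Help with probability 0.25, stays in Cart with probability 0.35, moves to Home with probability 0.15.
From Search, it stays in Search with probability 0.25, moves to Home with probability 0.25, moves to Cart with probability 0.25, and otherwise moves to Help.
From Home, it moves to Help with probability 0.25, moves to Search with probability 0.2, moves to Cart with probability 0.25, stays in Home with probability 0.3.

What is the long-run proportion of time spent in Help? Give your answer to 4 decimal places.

0.2381

Let the stationary distribution be π with π = πP and π_1 + π_2 + π_3 + π_4 = 1.
π_1 = 0.2·π_1 + 0.25·π_2 + 0.25·π_3 + 0.25·π_4
π_2 = 0.3·π_1 + 0.35·π_2 + 0.25·π_3 + 0.25·π_4
π_3 = 0.25·π_1 + 0.25·π_2 + 0.25·π_3 + 0.2·π_4
Solving with the normalization constraint gives π = (0.2381, 0.2910, 0.2384, 0.2325).
So the stationary probability of Help is 0.2381.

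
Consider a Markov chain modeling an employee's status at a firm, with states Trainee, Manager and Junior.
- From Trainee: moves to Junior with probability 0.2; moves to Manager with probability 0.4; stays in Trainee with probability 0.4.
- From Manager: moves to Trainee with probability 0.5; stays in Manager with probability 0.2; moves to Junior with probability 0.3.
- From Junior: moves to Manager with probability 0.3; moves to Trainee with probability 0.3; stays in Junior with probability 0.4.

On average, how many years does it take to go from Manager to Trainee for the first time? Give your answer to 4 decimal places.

2.3077

Let t(s) be the expected number of years to first reach Trainee from state s, with t(Trainee) = 0. Conditioning on the first year:
t(Manager) = 1 + 0.2·t(Manager) + 0.3·t(Junior)
t(Junior) = 1 + 0.3·t(Manager) + 0.4·t(Junior)
Solving: t(Manager) = 2.3077, t(Junior) = 2.8205.
Expected years from Manager to Trainee: 2.3077.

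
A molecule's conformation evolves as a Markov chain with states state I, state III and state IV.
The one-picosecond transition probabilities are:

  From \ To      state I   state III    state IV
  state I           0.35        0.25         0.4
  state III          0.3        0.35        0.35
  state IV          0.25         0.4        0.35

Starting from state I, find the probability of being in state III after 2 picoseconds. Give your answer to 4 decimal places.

0.3350

Sum over the intermediate state after 1 picosecond:
P = P(state I→state I)·P(state I→state III) + P(state I→state III)·P(state III→state III) + P(state I→state IV)·P(state IV→state III)
  = 0.35×0.25 + 0.25×0.35 + 0.4×0.4
  = 0.0875 + 0.0875 + 0.1600 = 0.3350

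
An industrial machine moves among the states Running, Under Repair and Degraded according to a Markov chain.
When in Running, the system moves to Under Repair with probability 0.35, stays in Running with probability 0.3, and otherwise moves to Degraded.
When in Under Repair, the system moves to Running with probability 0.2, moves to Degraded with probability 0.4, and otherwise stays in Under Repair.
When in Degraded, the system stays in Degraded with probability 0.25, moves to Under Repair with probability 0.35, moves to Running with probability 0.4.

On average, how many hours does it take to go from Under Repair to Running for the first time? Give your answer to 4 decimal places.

3.7097

Let t(s) be the expected number of hours to first reach Running from state s, with t(Running) = 0. Conditioning on the first hour:
t(Under Repair) = 1 + 0.4·t(Under Repair) + 0.4·t(Degraded)
t(Degraded) = 1 + 0.35·t(Under Repair) + 0.25·t(Degraded)
Solving: t(Under Repair) = 3.7097, t(Degraded) = 3.0645.
Expected hours from Under Repair to Running: 3.7097.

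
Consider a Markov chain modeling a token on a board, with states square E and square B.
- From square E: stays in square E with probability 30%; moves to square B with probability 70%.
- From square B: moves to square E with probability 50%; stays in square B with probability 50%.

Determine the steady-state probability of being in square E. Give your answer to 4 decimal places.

Let the stationary distribution be π with π = πP and π_1 + π_2 = 1.
π_1 = 0.3·π_1 + 0.5·π_2
Solving with the normalization constraint gives π = (0.4167, 0.5833).
So the stationary probability of square E is 0.4167.

0.4167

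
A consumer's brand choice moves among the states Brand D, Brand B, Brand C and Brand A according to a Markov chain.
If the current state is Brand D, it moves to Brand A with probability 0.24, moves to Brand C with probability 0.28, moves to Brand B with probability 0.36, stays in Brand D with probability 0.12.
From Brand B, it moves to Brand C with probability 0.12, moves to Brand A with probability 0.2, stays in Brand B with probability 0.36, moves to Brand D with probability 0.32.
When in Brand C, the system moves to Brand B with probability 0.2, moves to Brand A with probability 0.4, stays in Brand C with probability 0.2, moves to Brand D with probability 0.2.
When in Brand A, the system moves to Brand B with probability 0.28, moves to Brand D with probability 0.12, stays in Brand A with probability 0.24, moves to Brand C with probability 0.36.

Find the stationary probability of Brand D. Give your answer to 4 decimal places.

0.1990

Let the stationary distribution be π with π = πP and π_1 + π_2 + π_3 + π_4 = 1.
π_1 = 0.12·π_1 + 0.32·π_2 + 0.2·π_3 + 0.12·π_4
π_2 = 0.36·π_1 + 0.36·π_2 + 0.2·π_3 + 0.28·π_4
π_3 = 0.28·π_1 + 0.12·π_2 + 0.2·π_3 + 0.36·π_4
Solving with the normalization constraint gives π = (0.1990, 0.3013, 0.2343, 0.2654).
So the stationary probability of Brand D is 0.1990.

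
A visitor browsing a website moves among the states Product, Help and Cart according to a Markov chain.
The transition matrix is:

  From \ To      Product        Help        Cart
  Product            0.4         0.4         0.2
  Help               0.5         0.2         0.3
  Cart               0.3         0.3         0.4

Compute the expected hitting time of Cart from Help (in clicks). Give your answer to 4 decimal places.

Let t(s) be the expected number of clicks to first reach Cart from state s, with t(Cart) = 0. Conditioning on the first click:
t(Product) = 1 + 0.4·t(Product) + 0.4·t(Help)
t(Help) = 1 + 0.5·t(Product) + 0.2·t(Help)
Solving: t(Product) = 4.2857, t(Help) = 3.9286.
Expected clicks from Help to Cart: 3.9286.

3.9286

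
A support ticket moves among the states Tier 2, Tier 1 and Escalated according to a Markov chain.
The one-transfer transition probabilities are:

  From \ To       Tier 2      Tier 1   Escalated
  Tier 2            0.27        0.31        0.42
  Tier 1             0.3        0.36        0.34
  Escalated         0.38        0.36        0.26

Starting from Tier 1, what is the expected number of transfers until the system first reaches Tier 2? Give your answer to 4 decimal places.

Let t(s) be the expected number of transfers to first reach Tier 2 from state s, with t(Tier 2) = 0. Conditioning on the first transfer:
t(Tier 1) = 1 + 0.36·t(Tier 1) + 0.34·t(Escalated)
t(Escalated) = 1 + 0.36·t(Tier 1) + 0.26·t(Escalated)
Solving: t(Tier 1) = 3.0752, t(Escalated) = 2.8474.
Expected transfers from Tier 1 to Tier 2: 3.0752.

3.0752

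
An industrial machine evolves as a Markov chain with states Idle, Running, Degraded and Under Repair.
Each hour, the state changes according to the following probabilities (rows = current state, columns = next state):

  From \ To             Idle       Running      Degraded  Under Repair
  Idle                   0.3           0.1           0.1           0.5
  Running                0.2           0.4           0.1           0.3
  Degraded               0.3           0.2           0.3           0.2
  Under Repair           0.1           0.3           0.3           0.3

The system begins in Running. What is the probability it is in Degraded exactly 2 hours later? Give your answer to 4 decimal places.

Propagate the distribution vector 2 hours from Running.
After 0 hours: (0.0000, 1.0000, 0.0000, 0.0000)
After 1 hour: (0.2000, 0.4000, 0.1000, 0.3000)
After 2 hours: (0.2000, 0.2900, 0.1800, 0.3300)
P(in Degraded after 2 hours) = 0.1800

0.1800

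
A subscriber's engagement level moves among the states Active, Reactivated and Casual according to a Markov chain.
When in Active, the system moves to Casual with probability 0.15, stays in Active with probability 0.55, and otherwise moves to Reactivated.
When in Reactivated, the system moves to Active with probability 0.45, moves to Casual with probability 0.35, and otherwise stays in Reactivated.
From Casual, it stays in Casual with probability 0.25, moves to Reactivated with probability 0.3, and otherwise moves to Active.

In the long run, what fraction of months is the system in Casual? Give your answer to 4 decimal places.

0.2273

Let the stationary distribution be π with π = πP and π_1 + π_2 + π_3 = 1.
π_1 = 0.55·π_1 + 0.45·π_2 + 0.45·π_3
π_2 = 0.3·π_1 + 0.2·π_2 + 0.3·π_3
Solving with the normalization constraint gives π = (0.5000, 0.2727, 0.2273).
So the stationary probability of Casual is 0.2273.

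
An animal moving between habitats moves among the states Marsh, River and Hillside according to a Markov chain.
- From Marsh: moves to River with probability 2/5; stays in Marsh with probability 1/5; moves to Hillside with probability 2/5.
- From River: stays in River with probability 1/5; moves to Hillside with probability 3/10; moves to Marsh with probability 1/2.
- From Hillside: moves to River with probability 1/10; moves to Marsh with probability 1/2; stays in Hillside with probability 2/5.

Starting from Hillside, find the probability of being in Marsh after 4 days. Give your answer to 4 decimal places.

0.3815

Propagate the distribution vector 4 days from Hillside.
After 0 days: (0.0000, 0.0000, 1.0000)
After 1 day: (0.5000, 0.1000, 0.4000)
After 2 days: (0.3500, 0.2600, 0.3900)
After 3 days: (0.3950, 0.2310, 0.3740)
After 4 days: (0.3815, 0.2416, 0.3769)
P(in Marsh after 4 days) = 0.3815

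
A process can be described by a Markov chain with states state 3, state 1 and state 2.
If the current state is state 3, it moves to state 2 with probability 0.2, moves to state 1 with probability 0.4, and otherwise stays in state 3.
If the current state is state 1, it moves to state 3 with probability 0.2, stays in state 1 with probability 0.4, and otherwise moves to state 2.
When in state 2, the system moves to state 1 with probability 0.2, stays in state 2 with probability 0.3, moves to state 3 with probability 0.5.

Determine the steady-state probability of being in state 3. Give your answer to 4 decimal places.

0.3617

Let the stationary distribution be π with π = πP and π_1 + π_2 + π_3 = 1.
π_1 = 0.4·π_1 + 0.2·π_2 + 0.5·π_3
π_2 = 0.4·π_1 + 0.4·π_2 + 0.2·π_3
Solving with the normalization constraint gives π = (0.3617, 0.3404, 0.2979).
So the stationary probability of state 3 is 0.3617.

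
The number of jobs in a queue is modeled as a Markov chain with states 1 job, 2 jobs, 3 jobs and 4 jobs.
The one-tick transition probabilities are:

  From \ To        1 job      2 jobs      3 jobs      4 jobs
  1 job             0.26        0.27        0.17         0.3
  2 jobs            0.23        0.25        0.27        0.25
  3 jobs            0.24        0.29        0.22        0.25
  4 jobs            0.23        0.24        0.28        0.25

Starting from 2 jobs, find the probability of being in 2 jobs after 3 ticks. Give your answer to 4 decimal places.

Propagate the distribution vector 3 ticks from 2 jobs.
After 0 ticks: (0.0000, 1.0000, 0.0000, 0.0000)
After 1 tick: (0.2300, 0.2500, 0.2700, 0.2500)
After 2 ticks: (0.2396, 0.2629, 0.2360, 0.2615)
After 3 ticks: (0.2395, 0.2616, 0.2369, 0.2620)
P(in 2 jobs after 3 ticks) = 0.2616

0.2616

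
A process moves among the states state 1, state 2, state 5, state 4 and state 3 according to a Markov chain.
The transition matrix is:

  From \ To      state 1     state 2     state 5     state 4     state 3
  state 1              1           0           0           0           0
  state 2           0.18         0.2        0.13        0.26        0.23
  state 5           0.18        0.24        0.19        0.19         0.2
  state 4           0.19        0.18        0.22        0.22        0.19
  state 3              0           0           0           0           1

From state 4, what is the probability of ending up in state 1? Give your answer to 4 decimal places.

0.4822

Let h(s) be the probability of absorption at state 1 starting from transient state s. Then h(state 1) = 1 and h(state 3) = 0. By first-step analysis:
h(state 2) = 0.18·1 + 0.2·h(state 2) + 0.13·h(state 5) + 0.26·h(state 4) + 0.23·0
h(state 5) = 0.18·1 + 0.24·h(state 2) + 0.19·h(state 5) + 0.19·h(state 4) + 0.2·0
h(state 4) = 0.19·1 + 0.18·h(state 2) + 0.22·h(state 5) + 0.22·h(state 4) + 0.19·0
Solving: h(state 2) = 0.4583, h(state 5) = 0.4711, h(state 4) = 0.4822.
Starting from state 4, the probability is 0.4822.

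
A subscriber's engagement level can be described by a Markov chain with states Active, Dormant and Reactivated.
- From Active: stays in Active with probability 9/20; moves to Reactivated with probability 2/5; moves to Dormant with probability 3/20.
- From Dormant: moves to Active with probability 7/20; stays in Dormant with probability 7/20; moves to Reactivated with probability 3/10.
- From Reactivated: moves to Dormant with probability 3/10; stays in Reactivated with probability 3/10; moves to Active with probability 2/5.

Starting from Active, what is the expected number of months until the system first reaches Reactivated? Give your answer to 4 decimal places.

2.6230

Let t(s) be the expected number of months to first reach Reactivated from state s, with t(Reactivated) = 0. Conditioning on the first month:
t(Active) = 1 + 0.45·t(Active) + 0.15·t(Dormant)
t(Dormant) = 1 + 0.35·t(Active) + 0.35·t(Dormant)
Solving: t(Active) = 2.6230, t(Dormant) = 2.9508.
Expected months from Active to Reactivated: 2.6230.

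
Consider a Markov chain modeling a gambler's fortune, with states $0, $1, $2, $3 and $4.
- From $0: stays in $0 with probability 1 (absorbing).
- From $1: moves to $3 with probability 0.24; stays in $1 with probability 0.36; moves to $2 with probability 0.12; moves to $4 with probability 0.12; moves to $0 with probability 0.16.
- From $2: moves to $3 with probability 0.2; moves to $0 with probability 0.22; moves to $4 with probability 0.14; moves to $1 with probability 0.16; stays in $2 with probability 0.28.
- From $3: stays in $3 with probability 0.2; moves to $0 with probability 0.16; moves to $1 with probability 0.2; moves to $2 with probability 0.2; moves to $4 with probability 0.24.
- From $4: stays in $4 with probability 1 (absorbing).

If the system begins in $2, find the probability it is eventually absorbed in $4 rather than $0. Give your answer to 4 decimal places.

0.4456

Let h(s) be the probability of absorption at $4 starting from transient state s. Then h($4) = 1 and h($0) = 0. By first-step analysis:
h($1) = 0.16·0 + 0.36·h($1) + 0.12·h($2) + 0.24·h($3) + 0.12·1
h($2) = 0.22·0 + 0.16·h($1) + 0.28·h($2) + 0.2·h($3) + 0.14·1
h($3) = 0.16·0 + 0.2·h($1) + 0.2·h($2) + 0.2·h($3) + 0.24·1
Solving: h($1) = 0.4693, h($2) = 0.4456, h($3) = 0.5287.
Starting from $2, the probability is 0.4456.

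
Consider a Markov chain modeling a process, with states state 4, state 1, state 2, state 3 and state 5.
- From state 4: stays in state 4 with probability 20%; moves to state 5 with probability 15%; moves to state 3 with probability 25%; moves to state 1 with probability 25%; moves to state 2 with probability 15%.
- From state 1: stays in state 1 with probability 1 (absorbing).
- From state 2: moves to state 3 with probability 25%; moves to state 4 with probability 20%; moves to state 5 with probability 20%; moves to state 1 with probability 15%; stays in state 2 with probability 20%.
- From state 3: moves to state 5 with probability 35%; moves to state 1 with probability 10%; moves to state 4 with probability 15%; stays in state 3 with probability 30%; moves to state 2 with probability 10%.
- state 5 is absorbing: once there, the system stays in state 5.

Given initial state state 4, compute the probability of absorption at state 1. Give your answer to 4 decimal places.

Let h(s) be the probability of absorption at state 1 starting from transient state s. Then h(state 1) = 1 and h(state 5) = 0. By first-step analysis:
h(state 4) = 0.2·h(state 4) + 0.25·1 + 0.15·h(state 2) + 0.25·h(state 3) + 0.15·0
h(state 2) = 0.2·h(state 4) + 0.15·1 + 0.2·h(state 2) + 0.25·h(state 3) + 0.2·0
h(state 3) = 0.15·h(state 4) + 0.1·1 + 0.1·h(state 2) + 0.3·h(state 3) + 0.35·0
Solving: h(state 4) = 0.4831, h(state 2) = 0.4033, h(state 3) = 0.3040.
Starting from state 4, the probability is 0.4831.

0.4831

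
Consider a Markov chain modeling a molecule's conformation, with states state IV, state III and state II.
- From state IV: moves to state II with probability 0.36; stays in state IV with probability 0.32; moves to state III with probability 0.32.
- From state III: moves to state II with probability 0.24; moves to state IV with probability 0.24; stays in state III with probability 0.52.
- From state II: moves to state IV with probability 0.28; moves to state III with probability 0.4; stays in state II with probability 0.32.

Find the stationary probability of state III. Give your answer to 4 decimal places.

0.4297

Let the stationary distribution be π with π = πP and π_1 + π_2 + π_3 = 1.
π_1 = 0.32·π_1 + 0.24·π_2 + 0.28·π_3
π_2 = 0.32·π_1 + 0.52·π_2 + 0.4·π_3
Solving with the normalization constraint gives π = (0.2738, 0.4297, 0.2966).
So the stationary probability of state III is 0.4297.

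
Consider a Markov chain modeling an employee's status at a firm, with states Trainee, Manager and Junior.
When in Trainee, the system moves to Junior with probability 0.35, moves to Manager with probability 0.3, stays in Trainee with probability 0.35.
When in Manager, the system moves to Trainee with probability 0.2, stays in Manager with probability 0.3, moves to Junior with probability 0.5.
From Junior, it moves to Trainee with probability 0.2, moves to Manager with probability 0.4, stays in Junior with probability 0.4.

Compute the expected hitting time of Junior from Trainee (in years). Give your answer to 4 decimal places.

2.5316

Let t(s) be the expected number of years to first reach Junior from state s, with t(Junior) = 0. Conditioning on the first year:
t(Trainee) = 1 + 0.35·t(Trainee) + 0.3·t(Manager)
t(Manager) = 1 + 0.2·t(Trainee) + 0.3·t(Manager)
Solving: t(Trainee) = 2.5316, t(Manager) = 2.1519.
Expected years from Trainee to Junior: 2.5316.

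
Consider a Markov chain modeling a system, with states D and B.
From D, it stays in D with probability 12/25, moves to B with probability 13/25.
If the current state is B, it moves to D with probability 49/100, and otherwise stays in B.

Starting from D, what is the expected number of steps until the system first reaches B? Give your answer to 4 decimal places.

Let t(s) be the expected number of steps to first reach B from state s, with t(B) = 0. Conditioning on the first step:
t(D) = 1 + 0.48·t(D)
Solving: t(D) = 1.9231.
Expected steps from D to B: 1.9231.

1.9231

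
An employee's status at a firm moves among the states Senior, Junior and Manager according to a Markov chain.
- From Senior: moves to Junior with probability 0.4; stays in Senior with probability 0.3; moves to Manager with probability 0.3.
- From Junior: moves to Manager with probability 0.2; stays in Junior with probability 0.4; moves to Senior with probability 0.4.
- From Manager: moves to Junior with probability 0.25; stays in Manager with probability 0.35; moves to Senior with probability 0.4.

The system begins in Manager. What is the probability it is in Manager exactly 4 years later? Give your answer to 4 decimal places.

0.2784

Propagate the distribution vector 4 years from Manager.
After 0 years: (0.0000, 0.0000, 1.0000)
After 1 year: (0.4000, 0.2500, 0.3500)
After 2 years: (0.3600, 0.3475, 0.2925)
After 3 years: (0.3640, 0.3561, 0.2799)
After 4 years: (0.3636, 0.3580, 0.2784)
P(in Manager after 4 years) = 0.2784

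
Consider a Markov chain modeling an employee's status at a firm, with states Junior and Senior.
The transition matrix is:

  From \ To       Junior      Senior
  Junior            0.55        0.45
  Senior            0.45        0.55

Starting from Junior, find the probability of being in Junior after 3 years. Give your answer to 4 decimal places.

0.5005

Propagate the distribution vector 3 years from Junior.
After 0 years: (1.0000, 0.0000)
After 1 year: (0.5500, 0.4500)
After 2 years: (0.5050, 0.4950)
After 3 years: (0.5005, 0.4995)
P(in Junior after 3 years) = 0.5005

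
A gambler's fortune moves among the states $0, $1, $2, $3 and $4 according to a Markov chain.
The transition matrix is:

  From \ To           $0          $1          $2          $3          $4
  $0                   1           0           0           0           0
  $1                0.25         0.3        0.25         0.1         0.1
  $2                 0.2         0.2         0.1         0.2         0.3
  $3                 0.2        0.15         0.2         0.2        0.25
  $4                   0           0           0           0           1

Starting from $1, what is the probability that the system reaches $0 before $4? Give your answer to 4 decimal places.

Let h(s) be the probability of absorption at $0 starting from transient state s. Then h($0) = 1 and h($4) = 0. By first-step analysis:
h($1) = 0.25·1 + 0.3·h($1) + 0.25·h($2) + 0.1·h($3) + 0.1·0
h($2) = 0.2·1 + 0.2·h($1) + 0.1·h($2) + 0.2·h($3) + 0.3·0
h($3) = 0.2·1 + 0.15·h($1) + 0.2·h($2) + 0.2·h($3) + 0.25·0
Solving: h($1) = 0.5888, h($2) = 0.4586, h($3) = 0.4751.
Starting from $1, the probability is 0.5888.

0.5888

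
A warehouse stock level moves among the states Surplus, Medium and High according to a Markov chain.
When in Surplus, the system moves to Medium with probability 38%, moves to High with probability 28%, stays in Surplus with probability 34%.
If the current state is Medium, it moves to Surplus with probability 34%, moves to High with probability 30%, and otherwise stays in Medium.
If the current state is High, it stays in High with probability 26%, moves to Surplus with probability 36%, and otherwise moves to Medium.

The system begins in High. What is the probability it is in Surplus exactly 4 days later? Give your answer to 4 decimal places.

Propagate the distribution vector 4 days from High.
After 0 days: (0.0000, 0.0000, 1.0000)
After 1 day: (0.3600, 0.3800, 0.2600)
After 2 days: (0.3452, 0.3724, 0.2824)
After 3 days: (0.3456, 0.3726, 0.2818)
After 4 days: (0.3456, 0.3725, 0.2818)
P(in Surplus after 4 days) = 0.3456

0.3456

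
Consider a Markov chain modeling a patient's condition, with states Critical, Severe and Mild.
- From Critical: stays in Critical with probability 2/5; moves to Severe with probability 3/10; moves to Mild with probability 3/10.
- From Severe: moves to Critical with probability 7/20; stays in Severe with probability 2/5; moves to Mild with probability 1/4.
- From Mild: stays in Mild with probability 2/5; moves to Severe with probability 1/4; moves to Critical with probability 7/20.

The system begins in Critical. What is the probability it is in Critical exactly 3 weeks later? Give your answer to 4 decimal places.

0.3685

Propagate the distribution vector 3 weeks from Critical.
After 0 weeks: (1.0000, 0.0000, 0.0000)
After 1 week: (0.4000, 0.3000, 0.3000)
After 2 weeks: (0.3700, 0.3150, 0.3150)
After 3 weeks: (0.3685, 0.3158, 0.3158)
P(in Critical after 3 weeks) = 0.3685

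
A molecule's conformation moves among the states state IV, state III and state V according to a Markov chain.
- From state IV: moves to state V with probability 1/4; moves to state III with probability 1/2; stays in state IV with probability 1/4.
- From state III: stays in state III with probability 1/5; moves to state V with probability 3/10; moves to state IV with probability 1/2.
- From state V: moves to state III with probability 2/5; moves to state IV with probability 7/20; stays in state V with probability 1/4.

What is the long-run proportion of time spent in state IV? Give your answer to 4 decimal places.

Let the stationary distribution be π with π = πP and π_1 + π_2 + π_3 = 1.
π_1 = 0.25·π_1 + 0.5·π_2 + 0.35·π_3
π_2 = 0.5·π_1 + 0.2·π_2 + 0.4·π_3
Solving with the normalization constraint gives π = (0.3678, 0.3640, 0.2682).
So the stationary probability of state IV is 0.3678.

0.3678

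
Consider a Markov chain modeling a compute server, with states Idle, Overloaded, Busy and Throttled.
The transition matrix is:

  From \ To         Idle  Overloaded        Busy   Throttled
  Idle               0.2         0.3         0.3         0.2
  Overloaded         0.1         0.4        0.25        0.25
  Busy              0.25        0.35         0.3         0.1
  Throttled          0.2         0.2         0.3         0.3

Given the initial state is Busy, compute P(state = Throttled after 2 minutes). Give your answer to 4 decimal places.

0.1975

Propagate the distribution vector 2 minutes from Busy.
After 0 minutes: (0.0000, 0.0000, 1.0000, 0.0000)
After 1 minute: (0.2500, 0.3500, 0.3000, 0.1000)
After 2 minutes: (0.1800, 0.3400, 0.2825, 0.1975)
P(in Throttled after 2 minutes) = 0.1975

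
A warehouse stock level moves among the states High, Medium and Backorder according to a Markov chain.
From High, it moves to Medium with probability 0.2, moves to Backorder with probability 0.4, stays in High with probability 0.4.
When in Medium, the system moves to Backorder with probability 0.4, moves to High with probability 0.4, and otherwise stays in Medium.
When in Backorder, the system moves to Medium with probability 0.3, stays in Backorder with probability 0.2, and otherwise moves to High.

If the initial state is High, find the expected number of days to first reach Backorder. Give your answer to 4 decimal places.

Let t(s) be the expected number of days to first reach Backorder from state s, with t(Backorder) = 0. Conditioning on the first day:
t(High) = 1 + 0.4·t(High) + 0.2·t(Medium)
t(Medium) = 1 + 0.4·t(High) + 0.2·t(Medium)
Solving: t(High) = 2.5000, t(Medium) = 2.5000.
Expected days from High to Backorder: 2.5000.

2.5000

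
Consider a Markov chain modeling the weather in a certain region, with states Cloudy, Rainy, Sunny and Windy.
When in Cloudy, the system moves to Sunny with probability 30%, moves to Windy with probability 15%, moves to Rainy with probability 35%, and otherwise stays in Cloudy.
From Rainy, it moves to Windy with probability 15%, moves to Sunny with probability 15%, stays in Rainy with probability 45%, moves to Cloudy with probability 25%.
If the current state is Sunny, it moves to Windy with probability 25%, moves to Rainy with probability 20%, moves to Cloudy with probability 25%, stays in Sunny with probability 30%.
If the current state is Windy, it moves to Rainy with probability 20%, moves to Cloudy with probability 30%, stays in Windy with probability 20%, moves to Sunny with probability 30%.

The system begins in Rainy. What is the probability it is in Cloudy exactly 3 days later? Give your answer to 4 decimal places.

0.2464

Propagate the distribution vector 3 days from Rainy.
After 0 days: (0.0000, 1.0000, 0.0000, 0.0000)
After 1 day: (0.2500, 0.4500, 0.1500, 0.1500)
After 2 days: (0.2450, 0.3500, 0.2325, 0.1725)
After 3 days: (0.2464, 0.3243, 0.2475, 0.1819)
P(in Cloudy after 3 days) = 0.2464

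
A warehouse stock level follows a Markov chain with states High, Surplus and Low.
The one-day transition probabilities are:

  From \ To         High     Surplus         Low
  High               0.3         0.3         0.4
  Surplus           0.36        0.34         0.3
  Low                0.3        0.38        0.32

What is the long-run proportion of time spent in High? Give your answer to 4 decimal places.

Let the stationary distribution be π with π = πP and π_1 + π_2 + π_3 = 1.
π_1 = 0.3·π_1 + 0.36·π_2 + 0.3·π_3
π_2 = 0.3·π_1 + 0.34·π_2 + 0.38·π_3
Solving with the normalization constraint gives π = (0.3204, 0.3407, 0.3388).
So the stationary probability of High is 0.3204.

0.3204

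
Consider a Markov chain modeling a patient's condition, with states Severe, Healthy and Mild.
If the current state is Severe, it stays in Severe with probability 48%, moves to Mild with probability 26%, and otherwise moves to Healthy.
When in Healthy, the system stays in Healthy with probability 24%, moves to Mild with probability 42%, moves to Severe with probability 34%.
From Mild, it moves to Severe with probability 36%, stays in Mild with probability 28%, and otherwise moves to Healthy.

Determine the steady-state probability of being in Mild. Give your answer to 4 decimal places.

Let the stationary distribution be π with π = πP and π_1 + π_2 + π_3 = 1.
π_1 = 0.48·π_1 + 0.34·π_2 + 0.36·π_3
π_2 = 0.26·π_1 + 0.24·π_2 + 0.36·π_3
Solving with the normalization constraint gives π = (0.4026, 0.2855, 0.3119).
So the stationary probability of Mild is 0.3119.

0.3119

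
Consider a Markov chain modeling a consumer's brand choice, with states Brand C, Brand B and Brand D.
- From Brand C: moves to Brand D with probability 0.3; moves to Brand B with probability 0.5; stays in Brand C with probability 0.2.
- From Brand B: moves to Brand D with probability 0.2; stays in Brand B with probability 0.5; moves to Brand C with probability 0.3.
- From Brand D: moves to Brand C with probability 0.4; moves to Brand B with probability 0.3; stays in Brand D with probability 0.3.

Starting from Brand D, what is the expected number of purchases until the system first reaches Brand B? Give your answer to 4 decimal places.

Let t(s) be the expected number of purchases to first reach Brand B from state s, with t(Brand B) = 0. Conditioning on the first purchase:
t(Brand C) = 1 + 0.2·t(Brand C) + 0.3·t(Brand D)
t(Brand D) = 1 + 0.4·t(Brand C) + 0.3·t(Brand D)
Solving: t(Brand C) = 2.2727, t(Brand D) = 2.7273.
Expected purchases from Brand D to Brand B: 2.7273.

2.7273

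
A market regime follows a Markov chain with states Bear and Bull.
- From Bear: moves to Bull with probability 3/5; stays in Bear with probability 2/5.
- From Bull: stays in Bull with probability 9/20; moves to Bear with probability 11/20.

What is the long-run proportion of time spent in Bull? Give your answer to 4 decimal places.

Let the stationary distribution be π with π = πP and π_1 + π_2 = 1.
π_1 = 0.4·π_1 + 0.55·π_2
Solving with the normalization constraint gives π = (0.4783, 0.5217).
So the stationary probability of Bull is 0.5217.

0.5217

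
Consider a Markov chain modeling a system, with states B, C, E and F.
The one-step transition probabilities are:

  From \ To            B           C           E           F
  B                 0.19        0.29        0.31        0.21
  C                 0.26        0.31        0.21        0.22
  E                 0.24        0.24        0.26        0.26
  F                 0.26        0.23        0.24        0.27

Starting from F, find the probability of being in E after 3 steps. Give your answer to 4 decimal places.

Propagate the distribution vector 3 steps from F.
After 0 steps: (0.0000, 0.0000, 0.0000, 1.0000)
After 1 step: (0.2600, 0.2300, 0.2400, 0.2700)
After 2 steps: (0.2370, 0.2664, 0.2561, 0.2405)
After 3 steps: (0.2383, 0.2681, 0.2537, 0.2399)
P(in E after 3 steps) = 0.2537

0.2537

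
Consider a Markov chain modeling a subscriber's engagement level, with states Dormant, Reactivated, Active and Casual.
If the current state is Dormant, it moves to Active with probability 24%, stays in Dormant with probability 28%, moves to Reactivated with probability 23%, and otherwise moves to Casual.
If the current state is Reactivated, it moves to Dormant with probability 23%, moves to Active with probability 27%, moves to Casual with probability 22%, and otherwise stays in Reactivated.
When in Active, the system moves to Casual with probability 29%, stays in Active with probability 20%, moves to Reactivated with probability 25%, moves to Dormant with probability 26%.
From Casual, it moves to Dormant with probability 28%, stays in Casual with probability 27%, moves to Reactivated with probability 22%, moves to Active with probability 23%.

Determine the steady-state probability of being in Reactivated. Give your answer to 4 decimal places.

Let the stationary distribution be π with π = πP and π_1 + π_2 + π_3 + π_4 = 1.
π_1 = 0.28·π_1 + 0.23·π_2 + 0.26·π_3 + 0.28·π_4
π_2 = 0.23·π_1 + 0.28·π_2 + 0.25·π_3 + 0.22·π_4
π_3 = 0.24·π_1 + 0.27·π_2 + 0.2·π_3 + 0.23·π_4
Solving with the normalization constraint gives π = (0.2631, 0.2444, 0.2353, 0.2572).
So the stationary probability of Reactivated is 0.2444.

0.2444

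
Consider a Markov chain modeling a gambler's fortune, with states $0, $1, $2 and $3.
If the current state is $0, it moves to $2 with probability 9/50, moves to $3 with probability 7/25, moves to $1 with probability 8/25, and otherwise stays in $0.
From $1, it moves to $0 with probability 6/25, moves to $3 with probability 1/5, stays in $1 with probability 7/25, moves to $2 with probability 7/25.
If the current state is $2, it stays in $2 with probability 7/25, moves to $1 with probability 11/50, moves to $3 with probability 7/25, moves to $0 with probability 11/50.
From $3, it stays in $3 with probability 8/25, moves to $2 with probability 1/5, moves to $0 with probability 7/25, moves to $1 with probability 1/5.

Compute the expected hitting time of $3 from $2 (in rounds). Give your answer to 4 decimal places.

Let t(s) be the expected number of rounds to first reach $3 from state s, with t($3) = 0. Conditioning on the first round:
t($0) = 1 + 0.22·t($0) + 0.32·t($1) + 0.18·t($2)
t($1) = 1 + 0.24·t($0) + 0.28·t($1) + 0.28·t($2)
t($2) = 1 + 0.22·t($0) + 0.22·t($1) + 0.28·t($2)
Solving: t($0) = 3.8885, t($1) = 4.1845, t($2) = 3.8556.
Expected rounds from $2 to $3: 3.8556.

3.8556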